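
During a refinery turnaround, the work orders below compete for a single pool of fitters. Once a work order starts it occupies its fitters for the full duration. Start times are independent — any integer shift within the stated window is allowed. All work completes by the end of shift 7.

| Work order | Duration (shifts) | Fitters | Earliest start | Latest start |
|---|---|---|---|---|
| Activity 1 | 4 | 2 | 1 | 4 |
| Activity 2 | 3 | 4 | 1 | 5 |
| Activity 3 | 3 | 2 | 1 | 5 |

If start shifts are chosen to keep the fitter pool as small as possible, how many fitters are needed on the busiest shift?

Early-start (Activity 1@1, Activity 2@1, Activity 3@1) gives peak 8: s1:8  s2:8  s3:8  s4:2  s5:0  s6:0  s7:0.
Shift Activity 2→5.
Schedule Activity 1@1, Activity 2@5, Activity 3@1: s1:4  s2:4  s3:4  s4:2  s5:4  s6:4  s7:4 — peak 4.
Total fitter-shifts = 26 over 7 shifts ⇒ peak ≥ ⌈26/7⌉ = 4, so 4 is optimal.

4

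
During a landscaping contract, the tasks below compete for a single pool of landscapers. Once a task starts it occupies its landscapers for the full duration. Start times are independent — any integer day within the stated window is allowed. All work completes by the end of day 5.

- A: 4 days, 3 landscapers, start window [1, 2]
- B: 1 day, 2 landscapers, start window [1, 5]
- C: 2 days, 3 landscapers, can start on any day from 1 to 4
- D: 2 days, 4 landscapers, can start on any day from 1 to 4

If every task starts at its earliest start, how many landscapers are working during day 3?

3

At early start, day 3 has: A.
Demand: 3 = 3.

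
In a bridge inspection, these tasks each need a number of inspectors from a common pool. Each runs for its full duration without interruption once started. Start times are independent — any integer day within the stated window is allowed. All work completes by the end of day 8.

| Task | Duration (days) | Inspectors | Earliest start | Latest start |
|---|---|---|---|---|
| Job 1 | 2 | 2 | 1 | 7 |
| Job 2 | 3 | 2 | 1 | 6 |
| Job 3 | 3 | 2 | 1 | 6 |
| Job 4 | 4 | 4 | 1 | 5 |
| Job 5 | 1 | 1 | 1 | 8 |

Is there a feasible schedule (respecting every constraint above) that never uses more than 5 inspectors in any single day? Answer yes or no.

no

The minimum achievable peak is 6; 5 < 6, so no feasible schedule stays within the cap.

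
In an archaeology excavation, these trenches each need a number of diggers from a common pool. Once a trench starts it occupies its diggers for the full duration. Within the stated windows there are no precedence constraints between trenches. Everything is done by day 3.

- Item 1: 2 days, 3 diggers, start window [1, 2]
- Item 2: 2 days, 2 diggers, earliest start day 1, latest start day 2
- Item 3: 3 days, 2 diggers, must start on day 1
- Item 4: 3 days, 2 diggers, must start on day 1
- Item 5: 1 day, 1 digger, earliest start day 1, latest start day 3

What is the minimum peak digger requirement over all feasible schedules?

Early-start (Item 1@1, Item 2@1, Item 3@1, Item 4@1, Item 5@1) gives peak 10: d1:10  d2:9  d3:4.
Shift Item 5→3.
Schedule Item 1@1, Item 2@1, Item 3@1, Item 4@1, Item 5@3: d1:9  d2:9  d3:5 — peak 9.
No arrangement of the 12 feasible schedules does better.

9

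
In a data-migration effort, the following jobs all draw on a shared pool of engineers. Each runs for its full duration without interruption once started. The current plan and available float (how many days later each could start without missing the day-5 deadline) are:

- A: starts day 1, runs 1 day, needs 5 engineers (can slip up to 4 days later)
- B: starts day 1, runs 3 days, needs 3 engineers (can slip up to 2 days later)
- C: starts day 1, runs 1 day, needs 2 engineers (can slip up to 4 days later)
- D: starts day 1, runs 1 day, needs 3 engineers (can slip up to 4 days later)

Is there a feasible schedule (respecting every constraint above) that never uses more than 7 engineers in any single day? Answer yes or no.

yes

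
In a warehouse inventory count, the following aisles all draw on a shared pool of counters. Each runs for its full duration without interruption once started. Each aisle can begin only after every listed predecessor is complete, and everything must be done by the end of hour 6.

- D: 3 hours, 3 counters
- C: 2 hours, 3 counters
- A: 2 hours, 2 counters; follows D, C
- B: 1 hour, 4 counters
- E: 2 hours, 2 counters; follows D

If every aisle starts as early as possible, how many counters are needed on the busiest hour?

10

Early-start schedule: D@1, C@1, A@4, B@1, E@4.
Load per hour: hour 1: 10, hour 2: 6, hour 3: 3, hour 4: 4, hour 5: 4, hour 6: 0.
Peak is 10.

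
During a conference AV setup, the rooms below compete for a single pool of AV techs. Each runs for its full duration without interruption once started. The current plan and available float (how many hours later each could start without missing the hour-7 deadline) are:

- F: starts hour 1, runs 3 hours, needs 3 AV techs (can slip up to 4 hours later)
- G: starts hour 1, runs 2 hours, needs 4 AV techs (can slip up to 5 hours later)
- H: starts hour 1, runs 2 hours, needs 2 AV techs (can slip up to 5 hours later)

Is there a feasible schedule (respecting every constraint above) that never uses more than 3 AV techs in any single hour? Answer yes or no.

no

The minimum achievable peak is 4; 3 < 4, so no feasible schedule stays within the cap.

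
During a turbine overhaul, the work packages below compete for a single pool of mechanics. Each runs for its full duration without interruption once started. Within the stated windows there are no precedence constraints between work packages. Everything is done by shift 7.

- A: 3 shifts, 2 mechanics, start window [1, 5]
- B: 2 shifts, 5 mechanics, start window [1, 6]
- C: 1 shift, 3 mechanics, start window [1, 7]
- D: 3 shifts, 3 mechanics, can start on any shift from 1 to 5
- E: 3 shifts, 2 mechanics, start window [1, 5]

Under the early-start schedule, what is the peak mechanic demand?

15

Early-start schedule: A@1, B@1, C@1, D@1, E@1.
Load per shift: shift 1: 15, shift 2: 12, shift 3: 7, shift 4: 0, shift 5: 0, shift 6: 0, shift 7: 0.
Peak is 15.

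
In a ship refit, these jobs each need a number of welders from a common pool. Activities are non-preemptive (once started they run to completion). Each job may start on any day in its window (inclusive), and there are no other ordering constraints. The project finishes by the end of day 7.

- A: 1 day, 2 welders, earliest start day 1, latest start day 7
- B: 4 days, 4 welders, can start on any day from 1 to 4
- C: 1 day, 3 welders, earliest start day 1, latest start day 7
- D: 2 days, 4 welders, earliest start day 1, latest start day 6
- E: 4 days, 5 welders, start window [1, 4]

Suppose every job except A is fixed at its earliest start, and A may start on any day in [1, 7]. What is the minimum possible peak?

A@1: d1:18  d2:13  d3:9  d4:9  d5:0  d6:0  d7:0 → peak 18
A@2: d1:16  d2:15  d3:9  d4:9  d5:0  d6:0  d7:0 → peak 16
A@3: d1:16  d2:13  d3:11  d4:9  d5:0  d6:0  d7:0 → peak 16
A@4: d1:16  d2:13  d3:9  d4:11  d5:0  d6:0  d7:0 → peak 16
A@5: d1:16  d2:13  d3:9  d4:9  d5:2  d6:0  d7:0 → peak 16
A@6: d1:16  d2:13  d3:9  d4:9  d5:0  d6:2  d7:0 → peak 16
A@7: d1:16  d2:13  d3:9  d4:9  d5:0  d6:0  d7:2 → peak 16
Best is A@2, peak 16.

16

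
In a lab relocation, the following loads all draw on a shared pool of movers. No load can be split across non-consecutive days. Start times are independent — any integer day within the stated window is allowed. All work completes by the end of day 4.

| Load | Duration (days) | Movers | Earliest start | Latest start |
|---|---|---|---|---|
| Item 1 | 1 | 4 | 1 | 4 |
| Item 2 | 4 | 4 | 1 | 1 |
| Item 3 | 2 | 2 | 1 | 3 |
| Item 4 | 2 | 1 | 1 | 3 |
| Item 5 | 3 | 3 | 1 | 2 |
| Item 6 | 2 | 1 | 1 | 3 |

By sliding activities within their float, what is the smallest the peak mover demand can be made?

10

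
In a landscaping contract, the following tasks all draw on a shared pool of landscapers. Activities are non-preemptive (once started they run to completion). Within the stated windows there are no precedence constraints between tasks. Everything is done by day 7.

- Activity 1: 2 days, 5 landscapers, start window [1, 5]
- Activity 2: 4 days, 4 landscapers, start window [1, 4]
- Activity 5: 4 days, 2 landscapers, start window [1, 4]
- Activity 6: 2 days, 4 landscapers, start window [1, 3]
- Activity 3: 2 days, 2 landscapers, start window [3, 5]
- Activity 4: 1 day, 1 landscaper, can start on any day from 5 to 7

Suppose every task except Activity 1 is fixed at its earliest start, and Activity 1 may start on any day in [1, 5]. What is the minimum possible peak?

10

Activity 1@1: d1:15  d2:15  d3:8  d4:8  d5:1  d6:0  d7:0 → peak 15
Activity 1@2: d1:10  d2:15  d3:13  d4:8  d5:1  d6:0  d7:0 → peak 15
Activity 1@3: d1:10  d2:10  d3:13  d4:13  d5:1  d6:0  d7:0 → peak 13
Activity 1@4: d1:10  d2:10  d3:8  d4:13  d5:6  d6:0  d7:0 → peak 13
Activity 1@5: d1:10  d2:10  d3:8  d4:8  d5:6  d6:5  d7:0 → peak 10
Best is Activity 1@5, peak 10.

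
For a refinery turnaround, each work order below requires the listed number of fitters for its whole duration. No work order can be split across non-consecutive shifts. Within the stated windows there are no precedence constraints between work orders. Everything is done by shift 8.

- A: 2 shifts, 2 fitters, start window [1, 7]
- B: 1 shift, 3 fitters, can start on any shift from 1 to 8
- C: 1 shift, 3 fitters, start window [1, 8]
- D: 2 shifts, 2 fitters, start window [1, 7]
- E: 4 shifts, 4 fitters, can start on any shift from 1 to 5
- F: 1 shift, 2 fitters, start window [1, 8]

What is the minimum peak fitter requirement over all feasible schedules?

5

Early-start (A@1, B@1, C@1, D@1, E@1, F@1) gives peak 16: s1:16  s2:8  s3:4  s4:4  s5:0  s6:0  s7:0  s8:0.
Shift C→2, D→3, E→5, F→3.
Schedule A@1, B@1, C@2, D@3, E@5, F@3: s1:5  s2:5  s3:4  s4:2  s5:4  s6:4  s7:4  s8:4 — peak 5.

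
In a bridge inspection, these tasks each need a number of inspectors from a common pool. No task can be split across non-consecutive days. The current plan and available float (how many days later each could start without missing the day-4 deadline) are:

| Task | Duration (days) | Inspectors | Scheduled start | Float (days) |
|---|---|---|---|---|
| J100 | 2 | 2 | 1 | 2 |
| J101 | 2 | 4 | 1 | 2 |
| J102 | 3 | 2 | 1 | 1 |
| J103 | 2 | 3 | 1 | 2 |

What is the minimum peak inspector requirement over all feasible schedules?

Early-start (J100@1, J101@1, J102@1, J103@1) gives peak 11: d1:11  d2:11  d3:2  d4:0.
Shift J101→3.
Schedule J100@1, J101@3, J102@1, J103@1: d1:7  d2:7  d3:6  d4:4 — peak 7.

7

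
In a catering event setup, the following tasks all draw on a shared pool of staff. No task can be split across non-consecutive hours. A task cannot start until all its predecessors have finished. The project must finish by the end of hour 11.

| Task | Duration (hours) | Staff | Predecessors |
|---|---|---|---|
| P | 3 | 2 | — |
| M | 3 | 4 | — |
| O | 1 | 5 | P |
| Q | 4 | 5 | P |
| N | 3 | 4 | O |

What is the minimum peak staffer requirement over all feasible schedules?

Early-start (P@1, M@1, O@4, Q@4, N@5) gives peak 10: h1:6  h2:6  h3:6  h4:10  h5:9  h6:9  h7:9  h8:0  h9:0  h10:0  h11:0.
Shift Q→5, N→9.
Schedule P@1, M@1, O@4, Q@5, N@9: h1:6  h2:6  h3:6  h4:5  h5:5  h6:5  h7:5  h8:5  h9:4  h10:4  h11:4 — peak 6.

6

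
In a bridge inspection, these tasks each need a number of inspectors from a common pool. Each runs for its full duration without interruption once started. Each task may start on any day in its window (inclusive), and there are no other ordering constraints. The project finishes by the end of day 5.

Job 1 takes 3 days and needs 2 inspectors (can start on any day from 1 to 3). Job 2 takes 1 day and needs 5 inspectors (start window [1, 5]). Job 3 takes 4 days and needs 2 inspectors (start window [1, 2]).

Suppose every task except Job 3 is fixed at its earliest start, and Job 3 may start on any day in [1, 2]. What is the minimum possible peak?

7

Job 3@1: d1:9  d2:4  d3:4  d4:2  d5:0 → peak 9
Job 3@2: d1:7  d2:4  d3:4  d4:2  d5:2 → peak 7
Best is Job 3@2, peak 7.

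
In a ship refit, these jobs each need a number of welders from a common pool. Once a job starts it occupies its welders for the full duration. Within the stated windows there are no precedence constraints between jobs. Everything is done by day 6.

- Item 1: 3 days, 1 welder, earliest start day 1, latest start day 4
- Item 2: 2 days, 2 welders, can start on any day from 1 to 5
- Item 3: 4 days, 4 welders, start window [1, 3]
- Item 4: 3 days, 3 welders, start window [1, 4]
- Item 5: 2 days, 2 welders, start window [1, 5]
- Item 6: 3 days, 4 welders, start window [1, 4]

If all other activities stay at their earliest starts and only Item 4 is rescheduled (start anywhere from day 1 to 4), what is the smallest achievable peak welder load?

13

Item 4@1: d1:16  d2:16  d3:12  d4:4  d5:0  d6:0 → peak 16
Item 4@2: d1:13  d2:16  d3:12  d4:7  d5:0  d6:0 → peak 16
Item 4@3: d1:13  d2:13  d3:12  d4:7  d5:3  d6:0 → peak 13
Item 4@4: d1:13  d2:13  d3:9  d4:7  d5:3  d6:3 → peak 13
Best is Item 4@3, peak 13.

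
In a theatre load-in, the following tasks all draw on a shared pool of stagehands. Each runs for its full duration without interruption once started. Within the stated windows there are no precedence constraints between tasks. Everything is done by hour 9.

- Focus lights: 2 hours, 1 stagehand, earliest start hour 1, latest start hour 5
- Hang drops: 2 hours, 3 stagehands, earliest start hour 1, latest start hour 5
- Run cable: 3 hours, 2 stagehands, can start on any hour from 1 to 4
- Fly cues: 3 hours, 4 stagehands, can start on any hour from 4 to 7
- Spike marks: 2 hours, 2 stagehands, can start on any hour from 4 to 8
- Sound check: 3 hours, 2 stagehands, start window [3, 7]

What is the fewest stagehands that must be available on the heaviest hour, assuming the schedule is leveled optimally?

5

Early-start (Focus lights@1, Hang drops@1, Run cable@1, Fly cues@4, Spike marks@4, Sound check@3) gives peak 8: h1:6  h2:6  h3:4  h4:8  h5:8  h6:4  h7:0  h8:0  h9:0.
Shift Hang drops→3, Fly cues→7, Spike marks→5, Sound check→4.
Schedule Focus lights@1, Hang drops@3, Run cable@1, Fly cues@7, Spike marks@5, Sound check@4: h1:3  h2:3  h3:5  h4:5  h5:4  h6:4  h7:4  h8:4  h9:4 — peak 5.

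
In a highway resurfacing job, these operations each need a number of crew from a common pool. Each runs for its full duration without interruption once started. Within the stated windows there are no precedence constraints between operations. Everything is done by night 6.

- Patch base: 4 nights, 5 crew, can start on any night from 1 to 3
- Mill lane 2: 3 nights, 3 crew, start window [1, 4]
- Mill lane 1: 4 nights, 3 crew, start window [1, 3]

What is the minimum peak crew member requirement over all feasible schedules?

11

Schedule Patch base@1, Mill lane 2@1, Mill lane 1@1: n1:11  n2:11  n3:11  n4:8  n5:0  n6:0 — peak 11.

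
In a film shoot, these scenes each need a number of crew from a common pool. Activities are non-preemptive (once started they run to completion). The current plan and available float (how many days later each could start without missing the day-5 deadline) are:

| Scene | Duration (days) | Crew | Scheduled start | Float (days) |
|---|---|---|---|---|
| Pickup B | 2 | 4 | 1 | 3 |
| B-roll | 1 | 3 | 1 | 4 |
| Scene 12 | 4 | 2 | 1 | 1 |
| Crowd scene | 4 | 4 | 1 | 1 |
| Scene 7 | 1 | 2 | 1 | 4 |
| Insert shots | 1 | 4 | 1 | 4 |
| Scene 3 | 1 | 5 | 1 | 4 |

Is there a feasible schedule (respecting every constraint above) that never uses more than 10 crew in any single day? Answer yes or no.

yes

Schedule Pickup B@1, B-roll@1, Scene 12@1, Crowd scene@2, Scene 7@3, Insert shots@4, Scene 3@5: d1:9  d2:10  d3:8  d4:10  d5:9 — peak 10 ≤ 10.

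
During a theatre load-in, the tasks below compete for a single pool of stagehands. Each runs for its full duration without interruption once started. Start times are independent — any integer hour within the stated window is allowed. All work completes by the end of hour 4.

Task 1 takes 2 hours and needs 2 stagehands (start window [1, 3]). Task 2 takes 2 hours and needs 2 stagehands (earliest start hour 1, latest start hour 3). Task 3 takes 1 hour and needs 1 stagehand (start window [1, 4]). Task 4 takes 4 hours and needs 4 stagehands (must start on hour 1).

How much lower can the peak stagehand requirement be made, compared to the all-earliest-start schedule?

Early-start peak: h1:9  h2:8  h3:4  h4:4 ⇒ 9.
Leveled (Task 1@1, Task 2@3, Task 3@1, Task 4@1): h1:7  h2:6  h3:6  h4:6 ⇒ 7.
Reduction 9 − 7 = 2.

2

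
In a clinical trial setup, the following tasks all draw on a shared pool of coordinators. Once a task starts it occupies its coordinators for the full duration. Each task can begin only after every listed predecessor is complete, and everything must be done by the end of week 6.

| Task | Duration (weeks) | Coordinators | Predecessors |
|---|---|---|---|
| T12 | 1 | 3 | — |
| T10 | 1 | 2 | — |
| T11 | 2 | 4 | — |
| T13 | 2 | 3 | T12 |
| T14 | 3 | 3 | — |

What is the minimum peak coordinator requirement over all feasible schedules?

6

Early-start (T12@1, T10@1, T11@1, T13@2, T14@1) gives peak 12: w1:12  w2:10  w3:6  w4:0  w5:0  w6:0.
Shift T11→2, T13→4, T14→4.
Schedule T12@1, T10@1, T11@2, T13@4, T14@4: w1:5  w2:4  w3:4  w4:6  w5:6  w6:3 — peak 6.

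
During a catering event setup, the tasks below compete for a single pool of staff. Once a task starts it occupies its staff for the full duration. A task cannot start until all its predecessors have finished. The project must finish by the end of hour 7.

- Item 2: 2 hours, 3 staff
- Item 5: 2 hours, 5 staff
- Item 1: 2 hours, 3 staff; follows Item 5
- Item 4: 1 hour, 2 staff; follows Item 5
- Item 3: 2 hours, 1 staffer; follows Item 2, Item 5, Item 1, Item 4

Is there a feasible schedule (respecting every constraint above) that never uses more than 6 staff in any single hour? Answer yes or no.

yes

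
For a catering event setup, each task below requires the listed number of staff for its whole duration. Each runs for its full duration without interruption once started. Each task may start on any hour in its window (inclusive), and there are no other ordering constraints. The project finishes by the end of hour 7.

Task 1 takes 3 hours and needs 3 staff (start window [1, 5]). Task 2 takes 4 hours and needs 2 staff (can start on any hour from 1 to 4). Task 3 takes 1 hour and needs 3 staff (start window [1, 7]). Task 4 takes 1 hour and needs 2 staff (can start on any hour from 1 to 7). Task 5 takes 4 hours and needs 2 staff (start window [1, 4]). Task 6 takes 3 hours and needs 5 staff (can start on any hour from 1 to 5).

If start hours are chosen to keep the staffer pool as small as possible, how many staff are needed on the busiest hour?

Early-start (Task 1@1, Task 2@1, Task 3@1, Task 4@1, Task 5@1, Task 6@1) gives peak 17: h1:17  h2:12  h3:12  h4:4  h5:0  h6:0  h7:0.
Shift Task 3→4, Task 5→2, Task 6→5.
Schedule Task 1@1, Task 2@1, Task 3@4, Task 4@1, Task 5@2, Task 6@5: h1:7  h2:7  h3:7  h4:7  h5:7  h6:5  h7:5 — peak 7.
Total staffer-hours = 45 over 7 hours ⇒ peak ≥ ⌈45/7⌉ = 7, so 7 is optimal.

7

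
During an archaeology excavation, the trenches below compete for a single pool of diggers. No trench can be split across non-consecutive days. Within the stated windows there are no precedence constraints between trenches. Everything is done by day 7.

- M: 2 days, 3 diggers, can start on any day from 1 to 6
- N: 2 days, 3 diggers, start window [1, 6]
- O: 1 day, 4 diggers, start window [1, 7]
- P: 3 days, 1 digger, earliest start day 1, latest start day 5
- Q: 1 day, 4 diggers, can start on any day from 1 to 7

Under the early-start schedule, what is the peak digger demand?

15

Early-start schedule: M@1, N@1, O@1, P@1, Q@1.
Load per day: day 1: 15, day 2: 7, day 3: 1, day 4: 0, day 5: 0, day 6: 0, day 7: 0.
Peak is 15.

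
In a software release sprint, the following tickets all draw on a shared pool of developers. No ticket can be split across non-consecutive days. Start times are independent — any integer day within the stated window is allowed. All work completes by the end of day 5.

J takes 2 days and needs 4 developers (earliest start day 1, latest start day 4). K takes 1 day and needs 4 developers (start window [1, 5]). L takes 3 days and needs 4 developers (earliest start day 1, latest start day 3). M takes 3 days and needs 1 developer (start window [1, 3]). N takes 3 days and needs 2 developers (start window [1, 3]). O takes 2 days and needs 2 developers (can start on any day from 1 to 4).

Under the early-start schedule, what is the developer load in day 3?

At early start, day 3 has: L, M, N.
Demand: 4 + 1 + 2 = 7.

7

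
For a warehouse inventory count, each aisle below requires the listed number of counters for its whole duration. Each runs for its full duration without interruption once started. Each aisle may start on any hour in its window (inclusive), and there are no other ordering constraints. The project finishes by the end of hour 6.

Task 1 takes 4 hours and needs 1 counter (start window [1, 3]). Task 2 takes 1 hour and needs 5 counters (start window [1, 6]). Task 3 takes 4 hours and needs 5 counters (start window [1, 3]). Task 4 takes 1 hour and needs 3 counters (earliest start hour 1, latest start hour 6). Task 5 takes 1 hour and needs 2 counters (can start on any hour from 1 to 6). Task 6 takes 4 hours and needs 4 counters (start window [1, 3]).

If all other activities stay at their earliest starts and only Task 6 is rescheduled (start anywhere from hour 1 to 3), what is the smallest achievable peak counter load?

Task 6@1: h1:20  h2:10  h3:10  h4:10  h5:0  h6:0 → peak 20
Task 6@2: h1:16  h2:10  h3:10  h4:10  h5:4  h6:0 → peak 16
Task 6@3: h1:16  h2:6  h3:10  h4:10  h5:4  h6:4 → peak 16
Best is Task 6@2, peak 16.

16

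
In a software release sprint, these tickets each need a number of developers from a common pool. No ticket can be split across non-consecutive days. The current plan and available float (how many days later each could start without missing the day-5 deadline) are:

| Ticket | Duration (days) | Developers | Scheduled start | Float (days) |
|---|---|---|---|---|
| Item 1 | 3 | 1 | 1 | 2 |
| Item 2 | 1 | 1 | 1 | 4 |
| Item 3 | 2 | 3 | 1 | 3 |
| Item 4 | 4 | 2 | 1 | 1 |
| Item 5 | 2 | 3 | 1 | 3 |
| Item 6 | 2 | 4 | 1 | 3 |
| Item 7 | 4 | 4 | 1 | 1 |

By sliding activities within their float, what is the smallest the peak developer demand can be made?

12

Early-start (Item 1@1, Item 2@1, Item 3@1, Item 4@1, Item 5@1, Item 6@1, Item 7@1) gives peak 18: d1:18  d2:17  d3:7  d4:6  d5:0.
Shift Item 3→3, Item 5→4.
Schedule Item 1@1, Item 2@1, Item 3@3, Item 4@1, Item 5@4, Item 6@1, Item 7@1: d1:12  d2:11  d3:10  d4:12  d5:3 — peak 12.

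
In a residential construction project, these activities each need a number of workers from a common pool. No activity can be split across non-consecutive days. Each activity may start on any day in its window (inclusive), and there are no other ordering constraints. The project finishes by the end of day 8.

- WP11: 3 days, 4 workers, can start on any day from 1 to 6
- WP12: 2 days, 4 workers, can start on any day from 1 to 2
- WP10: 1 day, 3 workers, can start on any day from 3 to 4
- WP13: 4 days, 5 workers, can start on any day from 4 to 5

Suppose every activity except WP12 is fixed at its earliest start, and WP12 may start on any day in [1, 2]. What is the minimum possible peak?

8

WP12@1: d1:8  d2:8  d3:7  d4:5  d5:5  d6:5  d7:5  d8:0 → peak 8
WP12@2: d1:4  d2:8  d3:11  d4:5  d5:5  d6:5  d7:5  d8:0 → peak 11
Best is WP12@1, peak 8.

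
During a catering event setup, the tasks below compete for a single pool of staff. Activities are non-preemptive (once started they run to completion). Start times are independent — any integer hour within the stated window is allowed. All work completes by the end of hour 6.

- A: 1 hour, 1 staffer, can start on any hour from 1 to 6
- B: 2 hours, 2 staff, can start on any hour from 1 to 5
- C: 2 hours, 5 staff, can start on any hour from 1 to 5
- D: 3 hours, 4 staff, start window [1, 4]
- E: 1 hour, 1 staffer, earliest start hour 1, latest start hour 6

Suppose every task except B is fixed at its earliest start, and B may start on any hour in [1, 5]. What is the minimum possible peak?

11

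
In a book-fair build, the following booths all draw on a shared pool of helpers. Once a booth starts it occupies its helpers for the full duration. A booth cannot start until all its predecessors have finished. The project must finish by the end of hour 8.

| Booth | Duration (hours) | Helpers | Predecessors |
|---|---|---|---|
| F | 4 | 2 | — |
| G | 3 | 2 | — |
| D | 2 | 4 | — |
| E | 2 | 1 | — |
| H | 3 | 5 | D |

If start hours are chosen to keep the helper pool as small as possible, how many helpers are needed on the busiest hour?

Early-start (F@1, G@1, D@1, E@1, H@3) gives peak 9: h1:9  h2:9  h3:9  h4:7  h5:5  h6:0  h7:0  h8:0.
Shift D→4, H→6.
Schedule F@1, G@1, D@4, E@1, H@6: h1:5  h2:5  h3:4  h4:6  h5:4  h6:5  h7:5  h8:5 — peak 6.

6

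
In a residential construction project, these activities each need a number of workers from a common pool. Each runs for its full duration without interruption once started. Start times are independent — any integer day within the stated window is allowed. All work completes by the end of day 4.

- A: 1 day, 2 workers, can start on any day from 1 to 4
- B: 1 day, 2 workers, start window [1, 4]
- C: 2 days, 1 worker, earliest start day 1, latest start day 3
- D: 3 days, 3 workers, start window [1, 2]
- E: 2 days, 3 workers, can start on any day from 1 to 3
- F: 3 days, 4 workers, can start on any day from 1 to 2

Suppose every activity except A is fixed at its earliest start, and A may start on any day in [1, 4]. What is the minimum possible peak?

13

A@1: d1:15  d2:11  d3:7  d4:0 → peak 15
A@2: d1:13  d2:13  d3:7  d4:0 → peak 13
A@3: d1:13  d2:11  d3:9  d4:0 → peak 13
A@4: d1:13  d2:11  d3:7  d4:2 → peak 13
Best is A@2, peak 13.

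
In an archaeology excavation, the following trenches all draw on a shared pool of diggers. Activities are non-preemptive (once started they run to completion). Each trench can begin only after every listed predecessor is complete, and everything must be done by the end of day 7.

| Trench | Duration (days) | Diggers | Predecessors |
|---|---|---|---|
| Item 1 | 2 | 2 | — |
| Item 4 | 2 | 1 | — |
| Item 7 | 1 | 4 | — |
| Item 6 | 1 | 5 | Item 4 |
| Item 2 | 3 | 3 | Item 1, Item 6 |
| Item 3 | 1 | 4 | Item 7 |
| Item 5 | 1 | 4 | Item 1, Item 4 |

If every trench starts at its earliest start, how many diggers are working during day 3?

At early start, day 3 has: Item 6, Item 5.
Demand: 5 + 4 = 9.

9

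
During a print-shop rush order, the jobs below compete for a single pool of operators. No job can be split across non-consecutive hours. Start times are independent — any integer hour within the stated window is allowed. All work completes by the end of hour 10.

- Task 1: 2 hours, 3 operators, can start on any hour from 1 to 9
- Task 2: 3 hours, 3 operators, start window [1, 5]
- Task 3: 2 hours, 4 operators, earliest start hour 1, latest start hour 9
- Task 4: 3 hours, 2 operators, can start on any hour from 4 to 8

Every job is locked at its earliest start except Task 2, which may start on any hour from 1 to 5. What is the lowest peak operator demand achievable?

7

Task 2@1: h1:10  h2:10  h3:3  h4:2  h5:2  h6:2  h7:0  h8:0  h9:0  h10:0 → peak 10
Task 2@2: h1:7  h2:10  h3:3  h4:5  h5:2  h6:2  h7:0  h8:0  h9:0  h10:0 → peak 10
Task 2@3: h1:7  h2:7  h3:3  h4:5  h5:5  h6:2  h7:0  h8:0  h9:0  h10:0 → peak 7
Task 2@4: h1:7  h2:7  h3:0  h4:5  h5:5  h6:5  h7:0  h8:0  h9:0  h10:0 → peak 7
Task 2@5: h1:7  h2:7  h3:0  h4:2  h5:5  h6:5  h7:3  h8:0  h9:0  h10:0 → peak 7
Best is Task 2@3, peak 7.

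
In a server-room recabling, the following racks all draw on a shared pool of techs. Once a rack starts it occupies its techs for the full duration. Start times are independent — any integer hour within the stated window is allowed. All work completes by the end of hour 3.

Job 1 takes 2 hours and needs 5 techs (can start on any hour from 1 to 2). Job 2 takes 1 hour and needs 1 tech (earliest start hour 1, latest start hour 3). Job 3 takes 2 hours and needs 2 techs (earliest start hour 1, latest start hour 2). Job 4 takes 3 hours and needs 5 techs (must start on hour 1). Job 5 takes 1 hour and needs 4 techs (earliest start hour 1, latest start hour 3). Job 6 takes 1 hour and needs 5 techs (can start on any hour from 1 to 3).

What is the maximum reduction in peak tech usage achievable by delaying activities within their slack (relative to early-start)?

Early-start peak: h1:22  h2:12  h3:5 ⇒ 22.
Leveled (Job 1@1, Job 2@1, Job 3@1, Job 4@1, Job 5@3, Job 6@3): h1:13  h2:12  h3:14 ⇒ 14.
Reduction 22 − 14 = 8.

8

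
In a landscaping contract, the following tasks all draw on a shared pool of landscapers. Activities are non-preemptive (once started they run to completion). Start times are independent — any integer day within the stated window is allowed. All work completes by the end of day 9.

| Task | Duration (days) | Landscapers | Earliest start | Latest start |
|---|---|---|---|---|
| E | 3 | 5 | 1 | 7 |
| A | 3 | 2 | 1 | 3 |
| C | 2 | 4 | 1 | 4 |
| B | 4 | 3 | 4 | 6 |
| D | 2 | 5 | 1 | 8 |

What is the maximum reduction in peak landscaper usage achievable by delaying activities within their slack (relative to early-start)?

Early-start peak: d1:16  d2:16  d3:7  d4:3  d5:3  d6:3  d7:3  d8:0  d9:0 ⇒ 16.
Leveled (E@1, A@1, C@4, B@4, D@8): d1:7  d2:7  d3:7  d4:7  d5:7  d6:3  d7:3  d8:5  d9:5 ⇒ 7.
Reduction 16 − 7 = 9.

9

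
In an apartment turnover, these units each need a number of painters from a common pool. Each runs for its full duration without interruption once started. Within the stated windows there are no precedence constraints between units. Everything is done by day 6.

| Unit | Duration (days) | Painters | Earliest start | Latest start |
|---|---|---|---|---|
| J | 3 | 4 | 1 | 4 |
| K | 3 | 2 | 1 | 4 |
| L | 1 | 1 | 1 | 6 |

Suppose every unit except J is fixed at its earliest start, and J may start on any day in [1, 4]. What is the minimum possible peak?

4

J@1: d1:7  d2:6  d3:6  d4:0  d5:0  d6:0 → peak 7
J@2: d1:3  d2:6  d3:6  d4:4  d5:0  d6:0 → peak 6
J@3: d1:3  d2:2  d3:6  d4:4  d5:4  d6:0 → peak 6
J@4: d1:3  d2:2  d3:2  d4:4  d5:4  d6:4 → peak 4
Best is J@4, peak 4.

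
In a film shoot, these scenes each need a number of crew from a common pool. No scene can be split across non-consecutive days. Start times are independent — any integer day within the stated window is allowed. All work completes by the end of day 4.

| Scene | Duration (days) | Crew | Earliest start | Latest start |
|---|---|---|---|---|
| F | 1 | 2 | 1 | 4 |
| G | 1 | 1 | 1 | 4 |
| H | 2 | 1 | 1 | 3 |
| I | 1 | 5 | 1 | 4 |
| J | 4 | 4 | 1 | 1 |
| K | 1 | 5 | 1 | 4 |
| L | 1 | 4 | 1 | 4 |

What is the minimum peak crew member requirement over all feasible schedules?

Early-start (F@1, G@1, H@1, I@1, J@1, K@1, L@1) gives peak 22: d1:22  d2:5  d3:4  d4:4.
Shift I→3, K→4, L→2.
Schedule F@1, G@1, H@1, I@3, J@1, K@4, L@2: d1:8  d2:9  d3:9  d4:9 — peak 9.
Total crew member-days = 35 over 4 days ⇒ peak ≥ ⌈35/4⌉ = 9, so 9 is optimal.

9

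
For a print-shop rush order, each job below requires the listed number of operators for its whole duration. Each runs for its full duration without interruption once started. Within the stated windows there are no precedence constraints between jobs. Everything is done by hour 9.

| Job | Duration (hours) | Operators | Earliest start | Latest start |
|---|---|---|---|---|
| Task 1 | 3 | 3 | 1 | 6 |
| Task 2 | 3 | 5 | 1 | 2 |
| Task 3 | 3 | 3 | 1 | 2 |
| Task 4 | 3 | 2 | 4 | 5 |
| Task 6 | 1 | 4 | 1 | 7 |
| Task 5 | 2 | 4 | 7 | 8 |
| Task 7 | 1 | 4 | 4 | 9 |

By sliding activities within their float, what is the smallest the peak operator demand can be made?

Early-start (Task 1@1, Task 2@1, Task 3@1, Task 4@4, Task 6@1, Task 5@7, Task 7@4) gives peak 15: h1:15  h2:11  h3:11  h4:6  h5:2  h6:2  h7:4  h8:4  h9:0.
Shift Task 1→4, Task 6→7, Task 7→8.
Schedule Task 1@4, Task 2@1, Task 3@1, Task 4@4, Task 6@7, Task 5@7, Task 7@8: h1:8  h2:8  h3:8  h4:5  h5:5  h6:5  h7:8  h8:8  h9:0 — peak 8.

8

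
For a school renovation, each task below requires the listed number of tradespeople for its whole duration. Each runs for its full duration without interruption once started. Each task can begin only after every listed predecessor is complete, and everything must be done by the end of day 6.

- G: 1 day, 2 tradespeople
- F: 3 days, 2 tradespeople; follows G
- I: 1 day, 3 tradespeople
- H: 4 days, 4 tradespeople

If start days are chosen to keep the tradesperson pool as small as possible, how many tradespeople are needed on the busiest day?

Early-start (G@1, F@2, I@1, H@1) gives peak 9: d1:9  d2:6  d3:6  d4:6  d5:0  d6:0.
Shift H→2.
Schedule G@1, F@2, I@1, H@2: d1:5  d2:6  d3:6  d4:6  d5:4  d6:0 — peak 6.

6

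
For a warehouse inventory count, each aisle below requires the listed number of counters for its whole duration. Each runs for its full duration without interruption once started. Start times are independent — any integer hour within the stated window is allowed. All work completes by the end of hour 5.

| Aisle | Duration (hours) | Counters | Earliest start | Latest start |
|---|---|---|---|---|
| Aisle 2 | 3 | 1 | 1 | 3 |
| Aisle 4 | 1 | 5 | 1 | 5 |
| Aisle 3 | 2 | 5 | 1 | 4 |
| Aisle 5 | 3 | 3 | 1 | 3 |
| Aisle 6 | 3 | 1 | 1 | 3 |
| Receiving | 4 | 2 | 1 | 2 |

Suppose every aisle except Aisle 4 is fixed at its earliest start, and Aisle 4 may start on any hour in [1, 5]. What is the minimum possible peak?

12

Aisle 4@1: h1:17  h2:12  h3:7  h4:2  h5:0 → peak 17
Aisle 4@2: h1:12  h2:17  h3:7  h4:2  h5:0 → peak 17
Aisle 4@3: h1:12  h2:12  h3:12  h4:2  h5:0 → peak 12
Aisle 4@4: h1:12  h2:12  h3:7  h4:7  h5:0 → peak 12
Aisle 4@5: h1:12  h2:12  h3:7  h4:2  h5:5 → peak 12
Best is Aisle 4@3, peak 12.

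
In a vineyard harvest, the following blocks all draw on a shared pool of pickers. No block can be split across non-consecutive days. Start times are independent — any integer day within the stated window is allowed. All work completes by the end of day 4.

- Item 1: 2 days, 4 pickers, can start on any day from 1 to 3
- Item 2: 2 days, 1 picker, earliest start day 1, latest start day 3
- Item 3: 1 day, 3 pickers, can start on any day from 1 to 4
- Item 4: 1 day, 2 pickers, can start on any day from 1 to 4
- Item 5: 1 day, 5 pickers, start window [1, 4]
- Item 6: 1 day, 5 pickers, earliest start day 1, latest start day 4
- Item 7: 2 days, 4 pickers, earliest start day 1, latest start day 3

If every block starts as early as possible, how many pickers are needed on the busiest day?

24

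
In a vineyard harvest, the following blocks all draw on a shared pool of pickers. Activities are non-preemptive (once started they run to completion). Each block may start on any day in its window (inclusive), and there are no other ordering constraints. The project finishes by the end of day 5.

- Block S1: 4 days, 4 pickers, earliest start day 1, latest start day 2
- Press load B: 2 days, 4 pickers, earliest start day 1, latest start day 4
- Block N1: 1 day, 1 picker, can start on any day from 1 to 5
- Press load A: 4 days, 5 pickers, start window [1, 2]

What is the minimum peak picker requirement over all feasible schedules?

Early-start (Block S1@1, Press load B@1, Block N1@1, Press load A@1) gives peak 14: d1:14  d2:13  d3:9  d4:9  d5:0.
Shift Press load A→2.
Schedule Block S1@1, Press load B@1, Block N1@1, Press load A@2: d1:9  d2:13  d3:9  d4:9  d5:5 — peak 13.

13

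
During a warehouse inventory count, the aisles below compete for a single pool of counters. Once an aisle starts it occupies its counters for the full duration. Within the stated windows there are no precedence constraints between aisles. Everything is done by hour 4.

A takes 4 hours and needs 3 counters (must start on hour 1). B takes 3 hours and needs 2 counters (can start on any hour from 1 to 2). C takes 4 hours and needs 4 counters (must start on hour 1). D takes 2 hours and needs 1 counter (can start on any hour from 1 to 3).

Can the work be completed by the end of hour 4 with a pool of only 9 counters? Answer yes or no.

no

The minimum achievable peak is 10; 9 < 10, so no feasible schedule stays within the cap.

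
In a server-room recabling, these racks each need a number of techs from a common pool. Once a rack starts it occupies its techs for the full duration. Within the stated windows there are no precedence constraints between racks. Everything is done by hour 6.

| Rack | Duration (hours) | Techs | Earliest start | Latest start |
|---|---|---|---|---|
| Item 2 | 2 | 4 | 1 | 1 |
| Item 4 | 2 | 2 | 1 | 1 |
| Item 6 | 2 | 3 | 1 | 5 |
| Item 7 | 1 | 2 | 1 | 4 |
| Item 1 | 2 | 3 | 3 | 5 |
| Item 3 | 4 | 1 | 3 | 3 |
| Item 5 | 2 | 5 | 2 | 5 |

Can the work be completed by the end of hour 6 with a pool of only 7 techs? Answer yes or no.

The minimum achievable peak is 8; 7 < 8, so no feasible schedule stays within the cap.

no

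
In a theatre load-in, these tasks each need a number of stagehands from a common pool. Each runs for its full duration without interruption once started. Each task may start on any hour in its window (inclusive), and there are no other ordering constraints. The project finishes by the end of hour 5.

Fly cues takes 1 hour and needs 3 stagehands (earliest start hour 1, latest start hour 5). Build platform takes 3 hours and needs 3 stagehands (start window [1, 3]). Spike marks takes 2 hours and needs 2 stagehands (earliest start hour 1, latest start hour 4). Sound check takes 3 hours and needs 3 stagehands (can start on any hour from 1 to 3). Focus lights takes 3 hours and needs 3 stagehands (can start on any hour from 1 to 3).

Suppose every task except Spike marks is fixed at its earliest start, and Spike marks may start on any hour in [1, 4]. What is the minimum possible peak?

12

Spike marks@1: h1:14  h2:11  h3:9  h4:0  h5:0 → peak 14
Spike marks@2: h1:12  h2:11  h3:11  h4:0  h5:0 → peak 12
Spike marks@3: h1:12  h2:9  h3:11  h4:2  h5:0 → peak 12
Spike marks@4: h1:12  h2:9  h3:9  h4:2  h5:2 → peak 12
Best is Spike marks@2, peak 12.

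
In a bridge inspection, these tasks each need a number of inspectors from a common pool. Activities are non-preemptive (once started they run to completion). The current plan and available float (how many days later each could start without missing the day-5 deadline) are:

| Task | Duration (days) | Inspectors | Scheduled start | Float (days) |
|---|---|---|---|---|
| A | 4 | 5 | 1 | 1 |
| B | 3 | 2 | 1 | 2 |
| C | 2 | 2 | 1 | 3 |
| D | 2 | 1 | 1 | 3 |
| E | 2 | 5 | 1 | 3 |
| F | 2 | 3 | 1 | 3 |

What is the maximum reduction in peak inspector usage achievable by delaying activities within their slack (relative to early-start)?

Early-start peak: d1:18  d2:18  d3:7  d4:5  d5:0 ⇒ 18.
Leveled (A@1, B@1, C@1, D@3, E@4, F@1): d1:12  d2:12  d3:8  d4:11  d5:5 ⇒ 12.
Reduction 18 − 12 = 6.

6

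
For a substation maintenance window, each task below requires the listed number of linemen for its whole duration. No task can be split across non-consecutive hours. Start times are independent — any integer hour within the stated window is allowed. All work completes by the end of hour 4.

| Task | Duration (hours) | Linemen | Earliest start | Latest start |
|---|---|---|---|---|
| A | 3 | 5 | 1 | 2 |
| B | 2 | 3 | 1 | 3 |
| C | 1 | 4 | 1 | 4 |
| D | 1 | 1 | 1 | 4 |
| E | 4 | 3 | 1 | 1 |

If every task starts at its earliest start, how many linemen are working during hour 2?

11

At early start, hour 2 has: A, B, E.
Demand: 5 + 3 + 3 = 11.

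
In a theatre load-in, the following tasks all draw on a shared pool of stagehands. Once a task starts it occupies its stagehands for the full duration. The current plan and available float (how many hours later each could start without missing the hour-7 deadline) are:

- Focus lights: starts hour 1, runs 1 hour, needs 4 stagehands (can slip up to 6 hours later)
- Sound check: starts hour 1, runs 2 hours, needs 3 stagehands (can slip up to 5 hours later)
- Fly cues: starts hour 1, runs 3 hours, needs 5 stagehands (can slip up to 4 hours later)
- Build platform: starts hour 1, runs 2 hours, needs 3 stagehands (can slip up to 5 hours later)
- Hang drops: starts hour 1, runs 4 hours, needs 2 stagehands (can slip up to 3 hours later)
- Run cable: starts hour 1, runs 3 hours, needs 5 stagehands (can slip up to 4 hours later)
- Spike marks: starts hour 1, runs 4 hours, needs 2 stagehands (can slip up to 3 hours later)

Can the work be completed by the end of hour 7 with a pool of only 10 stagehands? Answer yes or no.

Schedule Focus lights@1, Sound check@1, Fly cues@2, Build platform@5, Hang drops@1, Run cable@5, Spike marks@3: h1:9  h2:10  h3:9  h4:9  h5:10  h6:10  h7:5 — peak 10 ≤ 10.

yes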